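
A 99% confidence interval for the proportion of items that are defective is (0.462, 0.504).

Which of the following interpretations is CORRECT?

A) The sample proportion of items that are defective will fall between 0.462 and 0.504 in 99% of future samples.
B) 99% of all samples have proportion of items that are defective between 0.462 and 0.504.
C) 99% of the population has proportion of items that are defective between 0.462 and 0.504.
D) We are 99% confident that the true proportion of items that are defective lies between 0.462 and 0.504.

A confidence interval represents our confidence in the procedure, not a probability statement about the parameter.

Key concept: If we repeated this sampling process many times and computed a 99% CI each time, about 99% of those intervals would contain the true population parameter.

For this specific interval (0.462, 0.504):
- Midpoint (point estimate): 0.483
- Margin of error: 0.021

The correct interpretation is the one stating confidence that the true parameter lies in the interval — option D.

D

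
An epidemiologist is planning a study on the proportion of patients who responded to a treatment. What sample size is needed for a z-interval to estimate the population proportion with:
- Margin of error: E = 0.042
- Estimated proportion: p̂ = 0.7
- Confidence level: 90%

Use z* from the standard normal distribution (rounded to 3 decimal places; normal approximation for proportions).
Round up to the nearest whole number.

Using z* for proportion z-interval (normal approximation).

For 90% confidence, z* = 1.645 (from standard normal table)

Sample size formula for proportion z-interval: n = z*²p̂(1-p̂)/E²

n = 1.645² × 0.7 × 0.3 / 0.042²
  = 2.706025 × 0.21 / 0.001764
  = 322.1458

Round up to the nearest whole number: n = 323

323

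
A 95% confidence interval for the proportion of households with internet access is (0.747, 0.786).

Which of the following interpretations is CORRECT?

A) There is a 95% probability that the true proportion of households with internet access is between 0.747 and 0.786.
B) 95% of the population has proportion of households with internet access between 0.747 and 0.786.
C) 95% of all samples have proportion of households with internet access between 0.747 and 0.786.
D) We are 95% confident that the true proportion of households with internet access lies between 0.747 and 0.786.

A confidence interval represents our confidence in the procedure, not a probability statement about the parameter.

Key concept: If we repeated this sampling process many times and computed a 95% CI each time, about 95% of those intervals would contain the true population parameter.

For this specific interval (0.747, 0.786):
- Midpoint (point estimate): 0.7665
- Margin of error: 0.0195

The correct interpretation is the one stating confidence that the true parameter lies in the interval — option D.

D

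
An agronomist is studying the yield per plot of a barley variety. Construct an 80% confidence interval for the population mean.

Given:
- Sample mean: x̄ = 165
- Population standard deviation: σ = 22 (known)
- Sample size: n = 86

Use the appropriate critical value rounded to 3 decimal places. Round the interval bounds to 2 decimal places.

The population standard deviation σ is known, so use a z-interval (standard normal critical value).

For 80% confidence, z* = 1.282 (from standard normal table)

Standard error: SE = σ/√n = 22/√86 = 2.372321

Margin of error: E = z* × SE = 1.282 × 2.372321 = 3.0413

Z-interval: x̄ ± E = 165 ± 3.0413 = (161.9587, 168.0413)

Rounded to 2 decimal places:

(161.96, 168.04)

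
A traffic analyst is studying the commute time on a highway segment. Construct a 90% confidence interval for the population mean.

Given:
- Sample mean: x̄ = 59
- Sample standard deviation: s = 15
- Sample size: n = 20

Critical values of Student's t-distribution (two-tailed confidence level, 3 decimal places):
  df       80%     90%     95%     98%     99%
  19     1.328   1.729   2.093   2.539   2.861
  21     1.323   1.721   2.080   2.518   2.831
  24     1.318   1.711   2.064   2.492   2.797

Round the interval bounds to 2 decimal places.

The population standard deviation σ is unknown (only the sample standard deviation s is given), so use a t-interval with df = n - 1 = 20 - 1 = 19.

For 90% confidence with df = 19, t* = 1.729 (from t-table)

Standard error: SE = s/√n = 15/√20 = 3.354102

Margin of error: E = t* × SE = 1.729 × 3.354102 = 5.7992

T-interval: x̄ ± E = 59 ± 5.7992 = (53.2008, 64.7992)

Rounded to 2 decimal places:

(53.20, 64.80)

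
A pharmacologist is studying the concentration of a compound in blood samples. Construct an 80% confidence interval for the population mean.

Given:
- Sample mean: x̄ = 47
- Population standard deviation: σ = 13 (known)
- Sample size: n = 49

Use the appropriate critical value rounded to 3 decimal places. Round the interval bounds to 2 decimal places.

The population standard deviation σ is known, so use a z-interval (standard normal critical value).

For 80% confidence, z* = 1.282 (from standard normal table)

Standard error: SE = σ/√n = 13/√49 = 1.857143

Margin of error: E = z* × SE = 1.282 × 1.857143 = 2.3809

Z-interval: x̄ ± E = 47 ± 2.3809 = (44.6191, 49.3809)

Rounded to 2 decimal places:

(44.62, 49.38)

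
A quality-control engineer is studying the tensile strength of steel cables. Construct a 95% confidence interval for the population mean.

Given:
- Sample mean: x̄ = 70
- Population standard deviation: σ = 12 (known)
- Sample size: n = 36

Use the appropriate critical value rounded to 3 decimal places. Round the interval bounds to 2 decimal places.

The population standard deviation σ is known, so use a z-interval (standard normal critical value).

For 95% confidence, z* = 1.96 (from standard normal table)

Standard error: SE = σ/√n = 12/√36 = 2.000000

Margin of error: E = z* × SE = 1.96 × 2.000000 = 3.9200

Z-interval: x̄ ± E = 70 ± 3.9200 = (66.0800, 73.9200)

Rounded to 2 decimal places:

(66.08, 73.92)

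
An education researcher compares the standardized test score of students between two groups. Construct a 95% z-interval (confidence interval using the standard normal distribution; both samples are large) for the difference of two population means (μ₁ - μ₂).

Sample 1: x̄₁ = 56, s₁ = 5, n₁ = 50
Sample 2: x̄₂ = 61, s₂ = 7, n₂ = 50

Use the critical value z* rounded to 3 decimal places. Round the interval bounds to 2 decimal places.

Both samples are large (n₁ = 50 ≥ 30, n₂ = 50 ≥ 30), so a z-interval for the difference of means applies.

Point estimate: x̄₁ - x̄₂ = 56 - 61 = -5

Standard error: SE = √(s₁²/n₁ + s₂²/n₂)
= √(5²/50 + 7²/50)
= √(0.500000 + 0.980000)
= 1.216553

For 95% confidence, z* = 1.96 (from standard normal table)
Margin of error: E = z* × SE = 1.96 × 1.216553 = 2.3844

Z-interval: (x̄₁ - x̄₂) ± E = -5 ± 2.3844 = (-7.3844, -2.6156)

Rounded to 2 decimal places:

(-7.38, -2.62)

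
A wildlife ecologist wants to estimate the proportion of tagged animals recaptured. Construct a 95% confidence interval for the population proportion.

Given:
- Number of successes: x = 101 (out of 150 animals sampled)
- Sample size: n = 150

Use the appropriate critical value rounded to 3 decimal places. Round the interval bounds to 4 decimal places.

Sample proportion: p̂ = 101/150 = 0.673333

Check conditions for normal approximation:
  np̂ = 101 ≥ 10 ✓
  n(1-p̂) = 49 ≥ 10 ✓

The sample is large enough, so use a z-interval (normal approximation) for the proportion.

For 95% confidence, z* = 1.96 (from standard normal table)

Standard error: SE = √(p̂(1-p̂)/n) = √(0.673333×0.326667/150) = 0.03829322

Margin of error: E = z* × SE = 1.96 × 0.03829322 = 0.075055

Z-interval: p̂ ± E = 0.673333 ± 0.075055 = (0.598279, 0.748388)

Rounded to 4 decimal places:

(0.5983, 0.7484)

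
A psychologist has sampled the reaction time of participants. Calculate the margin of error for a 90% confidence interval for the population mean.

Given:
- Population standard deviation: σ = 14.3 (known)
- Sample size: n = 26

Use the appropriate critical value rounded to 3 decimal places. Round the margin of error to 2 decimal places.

The population standard deviation σ is known, so use the z-interval margin of error formula.

For 90% confidence, z* = 1.645 (from standard normal table)

Margin of error formula for z-interval: E = z* × σ/√n

E = 1.645 × 14.3/√26
  = 1.645 × 2.804461
  = 4.6133

Rounded to 2 decimal places:

4.61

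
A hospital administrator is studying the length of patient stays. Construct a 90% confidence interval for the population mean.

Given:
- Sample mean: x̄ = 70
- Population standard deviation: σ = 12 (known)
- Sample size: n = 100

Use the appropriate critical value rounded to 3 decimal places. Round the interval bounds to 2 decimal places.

The population standard deviation σ is known, so use a z-interval (standard normal critical value).

For 90% confidence, z* = 1.645 (from standard normal table)

Standard error: SE = σ/√n = 12/√100 = 1.200000

Margin of error: E = z* × SE = 1.645 × 1.200000 = 1.9740

Z-interval: x̄ ± E = 70 ± 1.9740 = (68.0260, 71.9740)

Rounded to 2 decimal places:

(68.03, 71.97)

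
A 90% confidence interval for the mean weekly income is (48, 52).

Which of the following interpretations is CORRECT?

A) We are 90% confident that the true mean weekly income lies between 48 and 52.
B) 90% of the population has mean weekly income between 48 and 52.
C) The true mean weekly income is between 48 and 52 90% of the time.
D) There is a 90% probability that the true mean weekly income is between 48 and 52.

A confidence interval represents our confidence in the procedure, not a probability statement about the parameter.

Key concept: If we repeated this sampling process many times and computed a 90% CI each time, about 90% of those intervals would contain the true population parameter.

For this specific interval (48, 52):
- Midpoint (point estimate): 50
- Margin of error: 2

The correct interpretation is the one stating confidence that the true parameter lies in the interval — option A.

A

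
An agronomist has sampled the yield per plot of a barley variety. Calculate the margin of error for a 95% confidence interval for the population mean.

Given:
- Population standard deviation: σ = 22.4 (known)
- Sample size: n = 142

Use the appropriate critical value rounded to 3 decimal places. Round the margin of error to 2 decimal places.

The population standard deviation σ is known, so use the z-interval margin of error formula.

For 95% confidence, z* = 1.96 (from standard normal table)

Margin of error formula for z-interval: E = z* × σ/√n

E = 1.96 × 22.4/√142
  = 1.96 × 1.879766
  = 3.6843

Rounded to 2 decimal places:

3.68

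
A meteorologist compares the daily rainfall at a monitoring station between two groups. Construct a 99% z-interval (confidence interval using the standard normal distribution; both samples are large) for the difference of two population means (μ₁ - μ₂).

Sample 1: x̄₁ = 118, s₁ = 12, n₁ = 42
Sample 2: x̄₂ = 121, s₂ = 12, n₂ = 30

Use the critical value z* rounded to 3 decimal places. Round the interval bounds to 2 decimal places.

Both samples are large (n₁ = 42 ≥ 30, n₂ = 30 ≥ 30), so a z-interval for the difference of means applies.

Point estimate: x̄₁ - x̄₂ = 118 - 121 = -3

Standard error: SE = √(s₁²/n₁ + s₂²/n₂)
= √(12²/42 + 12²/30)
= √(3.428571 + 4.800000)
= 2.868549

For 99% confidence, z* = 2.576 (from standard normal table)
Margin of error: E = z* × SE = 2.576 × 2.868549 = 7.3894

Z-interval: (x̄₁ - x̄₂) ± E = -3 ± 7.3894 = (-10.3894, 4.3894)

Rounded to 2 decimal places:

(-10.39, 4.39)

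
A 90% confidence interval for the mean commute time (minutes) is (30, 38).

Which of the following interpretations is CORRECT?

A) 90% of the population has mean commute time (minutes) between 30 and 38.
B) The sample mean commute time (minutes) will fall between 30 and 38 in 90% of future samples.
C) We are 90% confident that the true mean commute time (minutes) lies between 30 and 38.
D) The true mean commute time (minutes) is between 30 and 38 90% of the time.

A confidence interval represents our confidence in the procedure, not a probability statement about the parameter.

Key concept: If we repeated this sampling process many times and computed a 90% CI each time, about 90% of those intervals would contain the true population parameter.

For this specific interval (30, 38):
- Midpoint (point estimate): 34
- Margin of error: 4

The correct interpretation is the one stating confidence that the true parameter lies in the interval — option C.

C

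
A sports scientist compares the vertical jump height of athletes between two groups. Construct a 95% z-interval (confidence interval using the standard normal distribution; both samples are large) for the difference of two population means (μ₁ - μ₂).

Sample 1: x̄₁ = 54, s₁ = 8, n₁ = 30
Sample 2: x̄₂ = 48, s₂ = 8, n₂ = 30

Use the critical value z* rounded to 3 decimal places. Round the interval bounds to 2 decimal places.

Both samples are large (n₁ = 30 ≥ 30, n₂ = 30 ≥ 30), so a z-interval for the difference of means applies.

Point estimate: x̄₁ - x̄₂ = 54 - 48 = 6

Standard error: SE = √(s₁²/n₁ + s₂²/n₂)
= √(8²/30 + 8²/30)
= √(2.133333 + 2.133333)
= 2.065591

For 95% confidence, z* = 1.96 (from standard normal table)
Margin of error: E = z* × SE = 1.96 × 2.065591 = 4.0486

Z-interval: (x̄₁ - x̄₂) ± E = 6 ± 4.0486 = (1.9514, 10.0486)

Rounded to 2 decimal places:

(1.95, 10.05)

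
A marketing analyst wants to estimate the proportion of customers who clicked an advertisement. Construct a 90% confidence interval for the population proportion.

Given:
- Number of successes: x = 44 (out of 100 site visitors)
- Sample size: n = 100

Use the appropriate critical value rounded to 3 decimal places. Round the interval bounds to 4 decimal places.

Sample proportion: p̂ = 44/100 = 0.440000

Check conditions for normal approximation:
  np̂ = 44 ≥ 10 ✓
  n(1-p̂) = 56 ≥ 10 ✓

The sample is large enough, so use a z-interval (normal approximation) for the proportion.

For 90% confidence, z* = 1.645 (from standard normal table)

Standard error: SE = √(p̂(1-p̂)/n) = √(0.440000×0.560000/100) = 0.04963869

Margin of error: E = z* × SE = 1.645 × 0.04963869 = 0.081656

Z-interval: p̂ ± E = 0.440000 ± 0.081656 = (0.358344, 0.521656)

Rounded to 4 decimal places:

(0.3583, 0.5217)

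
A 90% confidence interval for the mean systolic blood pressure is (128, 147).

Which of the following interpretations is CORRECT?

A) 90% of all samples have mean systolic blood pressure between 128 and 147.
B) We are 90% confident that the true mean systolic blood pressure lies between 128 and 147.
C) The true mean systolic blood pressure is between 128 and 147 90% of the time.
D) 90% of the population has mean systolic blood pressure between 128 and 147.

A confidence interval represents our confidence in the procedure, not a probability statement about the parameter.

Key concept: If we repeated this sampling process many times and computed a 90% CI each time, about 90% of those intervals would contain the true population parameter.

For this specific interval (128, 147):
- Midpoint (point estimate): 137.5
- Margin of error: 9.5

The correct interpretation is the one stating confidence that the true parameter lies in the interval — option B.

B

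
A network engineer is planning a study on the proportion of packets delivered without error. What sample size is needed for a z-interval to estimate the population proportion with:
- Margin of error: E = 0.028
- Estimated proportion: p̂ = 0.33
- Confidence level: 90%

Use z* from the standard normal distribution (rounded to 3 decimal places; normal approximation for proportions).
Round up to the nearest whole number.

Using z* for proportion z-interval (normal approximation).

For 90% confidence, z* = 1.645 (from standard normal table)

Sample size formula for proportion z-interval: n = z*²p̂(1-p̂)/E²

n = 1.645² × 0.33 × 0.67 / 0.028²
  = 2.706025 × 0.2211 / 0.000784
  = 763.1405

Round up to the nearest whole number: n = 764

764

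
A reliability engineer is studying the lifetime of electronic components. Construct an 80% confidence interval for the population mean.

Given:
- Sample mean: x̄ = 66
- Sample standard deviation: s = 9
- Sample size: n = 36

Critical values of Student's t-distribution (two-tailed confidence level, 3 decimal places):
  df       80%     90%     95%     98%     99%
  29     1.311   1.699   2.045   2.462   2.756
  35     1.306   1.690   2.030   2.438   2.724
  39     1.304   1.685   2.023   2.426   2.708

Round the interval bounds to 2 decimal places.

The population standard deviation σ is unknown (only the sample standard deviation s is given), so use a t-interval with df = n - 1 = 36 - 1 = 35.

For 80% confidence with df = 35, t* = 1.306 (from t-table)

Standard error: SE = s/√n = 9/√36 = 1.500000

Margin of error: E = t* × SE = 1.306 × 1.500000 = 1.9590

T-interval: x̄ ± E = 66 ± 1.9590 = (64.0410, 67.9590)

Rounded to 2 decimal places:

(64.04, 67.96)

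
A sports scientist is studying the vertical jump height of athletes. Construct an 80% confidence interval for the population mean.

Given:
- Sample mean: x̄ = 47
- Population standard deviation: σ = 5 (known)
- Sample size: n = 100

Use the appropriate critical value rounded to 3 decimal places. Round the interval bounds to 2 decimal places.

The population standard deviation σ is known, so use a z-interval (standard normal critical value).

For 80% confidence, z* = 1.282 (from standard normal table)

Standard error: SE = σ/√n = 5/√100 = 0.500000

Margin of error: E = z* × SE = 1.282 × 0.500000 = 0.6410

Z-interval: x̄ ± E = 47 ± 0.6410 = (46.3590, 47.6410)

Rounded to 2 decimal places:

(46.36, 47.64)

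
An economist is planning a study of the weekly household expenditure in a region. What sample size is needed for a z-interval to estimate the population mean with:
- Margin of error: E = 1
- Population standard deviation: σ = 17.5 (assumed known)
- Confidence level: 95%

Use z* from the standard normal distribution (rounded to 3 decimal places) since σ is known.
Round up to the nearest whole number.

Using z* since population σ is known (z-interval formula).

For 95% confidence, z* = 1.96 (from standard normal table)

Sample size formula for z-interval: n = (z*σ/E)²

n = (1.96 × 17.5 / 1)²
  = (34.300000)²
  = 1176.4900

Round up to the nearest whole number: n = 1177

1177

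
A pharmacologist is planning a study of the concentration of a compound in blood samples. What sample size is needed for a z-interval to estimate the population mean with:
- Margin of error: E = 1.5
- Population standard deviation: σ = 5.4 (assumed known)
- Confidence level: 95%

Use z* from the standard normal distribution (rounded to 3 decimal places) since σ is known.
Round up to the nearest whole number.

Using z* since population σ is known (z-interval formula).

For 95% confidence, z* = 1.96 (from standard normal table)

Sample size formula for z-interval: n = (z*σ/E)²

n = (1.96 × 5.4 / 1.5)²
  = (7.056000)²
  = 49.7871

Round up to the nearest whole number: n = 50

50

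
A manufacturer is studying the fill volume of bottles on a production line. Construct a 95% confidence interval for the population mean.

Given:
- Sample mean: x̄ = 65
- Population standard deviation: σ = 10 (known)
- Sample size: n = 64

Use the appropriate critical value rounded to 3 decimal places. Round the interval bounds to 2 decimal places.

The population standard deviation σ is known, so use a z-interval (standard normal critical value).

For 95% confidence, z* = 1.96 (from standard normal table)

Standard error: SE = σ/√n = 10/√64 = 1.250000

Margin of error: E = z* × SE = 1.96 × 1.250000 = 2.4500

Z-interval: x̄ ± E = 65 ± 2.4500 = (62.5500, 67.4500)

Rounded to 2 decimal places:

(62.55, 67.45)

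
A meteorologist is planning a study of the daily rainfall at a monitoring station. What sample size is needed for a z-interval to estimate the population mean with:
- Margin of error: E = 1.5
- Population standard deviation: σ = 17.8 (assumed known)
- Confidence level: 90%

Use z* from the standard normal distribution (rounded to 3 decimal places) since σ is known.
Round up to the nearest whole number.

Using z* since population σ is known (z-interval formula).

For 90% confidence, z* = 1.645 (from standard normal table)

Sample size formula for z-interval: n = (z*σ/E)²

n = (1.645 × 17.8 / 1.5)²
  = (19.520667)²
  = 381.0564

Round up to the nearest whole number: n = 382

382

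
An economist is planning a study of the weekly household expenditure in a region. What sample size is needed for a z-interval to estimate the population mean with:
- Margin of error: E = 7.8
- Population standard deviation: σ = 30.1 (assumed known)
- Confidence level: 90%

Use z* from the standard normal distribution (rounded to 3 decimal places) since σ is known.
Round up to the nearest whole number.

Using z* since population σ is known (z-interval formula).

For 90% confidence, z* = 1.645 (from standard normal table)

Sample size formula for z-interval: n = (z*σ/E)²

n = (1.645 × 30.1 / 7.8)²
  = (6.348013)²
  = 40.2973

Round up to the nearest whole number: n = 41

41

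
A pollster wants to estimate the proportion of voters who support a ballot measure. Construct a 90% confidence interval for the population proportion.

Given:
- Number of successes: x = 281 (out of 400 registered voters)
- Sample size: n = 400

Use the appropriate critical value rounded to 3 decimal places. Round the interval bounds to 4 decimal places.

Sample proportion: p̂ = 281/400 = 0.702500

Check conditions for normal approximation:
  np̂ = 281 ≥ 10 ✓
  n(1-p̂) = 119 ≥ 10 ✓

The sample is large enough, so use a z-interval (normal approximation) for the proportion.

For 90% confidence, z* = 1.645 (from standard normal table)

Standard error: SE = √(p̂(1-p̂)/n) = √(0.702500×0.297500/400) = 0.02285792

Margin of error: E = z* × SE = 1.645 × 0.02285792 = 0.037601

Z-interval: p̂ ± E = 0.702500 ± 0.037601 = (0.664899, 0.740101)

Rounded to 4 decimal places:

(0.6649, 0.7401)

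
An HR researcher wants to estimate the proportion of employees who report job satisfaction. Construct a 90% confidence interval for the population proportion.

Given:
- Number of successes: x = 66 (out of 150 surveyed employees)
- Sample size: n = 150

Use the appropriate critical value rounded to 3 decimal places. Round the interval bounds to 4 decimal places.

Sample proportion: p̂ = 66/150 = 0.440000

Check conditions for normal approximation:
  np̂ = 66 ≥ 10 ✓
  n(1-p̂) = 84 ≥ 10 ✓

The sample is large enough, so use a z-interval (normal approximation) for the proportion.

For 90% confidence, z* = 1.645 (from standard normal table)

Standard error: SE = √(p̂(1-p̂)/n) = √(0.440000×0.560000/150) = 0.04052982

Margin of error: E = z* × SE = 1.645 × 0.04052982 = 0.066672

Z-interval: p̂ ± E = 0.440000 ± 0.066672 = (0.373328, 0.506672)

Rounded to 4 decimal places:

(0.3733, 0.5067)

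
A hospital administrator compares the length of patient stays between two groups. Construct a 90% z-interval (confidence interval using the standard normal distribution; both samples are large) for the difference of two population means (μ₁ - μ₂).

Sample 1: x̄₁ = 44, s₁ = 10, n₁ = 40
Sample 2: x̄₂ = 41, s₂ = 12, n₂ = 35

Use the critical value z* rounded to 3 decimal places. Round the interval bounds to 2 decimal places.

Both samples are large (n₁ = 40 ≥ 30, n₂ = 35 ≥ 30), so a z-interval for the difference of means applies.

Point estimate: x̄₁ - x̄₂ = 44 - 41 = 3

Standard error: SE = √(s₁²/n₁ + s₂²/n₂)
= √(10²/40 + 12²/35)
= √(2.500000 + 4.114286)
= 2.571825

For 90% confidence, z* = 1.645 (from standard normal table)
Margin of error: E = z* × SE = 1.645 × 2.571825 = 4.2307

Z-interval: (x̄₁ - x̄₂) ± E = 3 ± 4.2307 = (-1.2307, 7.2307)

Rounded to 2 decimal places:

(-1.23, 7.23)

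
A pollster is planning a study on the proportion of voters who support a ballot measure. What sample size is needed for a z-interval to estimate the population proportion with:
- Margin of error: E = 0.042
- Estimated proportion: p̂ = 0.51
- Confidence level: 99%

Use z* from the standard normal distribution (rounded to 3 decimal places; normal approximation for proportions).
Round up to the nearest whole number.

Using z* for proportion z-interval (normal approximation).

For 99% confidence, z* = 2.576 (from standard normal table)

Sample size formula for proportion z-interval: n = z*²p̂(1-p̂)/E²

n = 2.576² × 0.51 × 0.49 / 0.042²
  = 6.635776 × 0.2499 / 0.001764
  = 940.0683

Round up to the nearest whole number: n = 941

941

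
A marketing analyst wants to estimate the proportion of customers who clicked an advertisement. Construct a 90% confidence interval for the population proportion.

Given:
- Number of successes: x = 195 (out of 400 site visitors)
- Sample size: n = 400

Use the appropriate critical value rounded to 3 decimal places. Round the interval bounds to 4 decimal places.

Sample proportion: p̂ = 195/400 = 0.487500

Check conditions for normal approximation:
  np̂ = 195 ≥ 10 ✓
  n(1-p̂) = 205 ≥ 10 ✓

The sample is large enough, so use a z-interval (normal approximation) for the proportion.

For 90% confidence, z* = 1.645 (from standard normal table)

Standard error: SE = √(p̂(1-p̂)/n) = √(0.487500×0.512500/400) = 0.02499219

Margin of error: E = z* × SE = 1.645 × 0.02499219 = 0.041112

Z-interval: p̂ ± E = 0.487500 ± 0.041112 = (0.446388, 0.528612)

Rounded to 4 decimal places:

(0.4464, 0.5286)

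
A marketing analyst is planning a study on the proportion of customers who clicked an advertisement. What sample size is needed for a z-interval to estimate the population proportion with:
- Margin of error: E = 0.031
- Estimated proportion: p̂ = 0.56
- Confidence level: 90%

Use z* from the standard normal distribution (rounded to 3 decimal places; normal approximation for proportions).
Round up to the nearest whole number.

Using z* for proportion z-interval (normal approximation).

For 90% confidence, z* = 1.645 (from standard normal table)

Sample size formula for proportion z-interval: n = z*²p̂(1-p̂)/E²

n = 1.645² × 0.56 × 0.44 / 0.031²
  = 2.706025 × 0.2464 / 0.000961
  = 693.8237

Round up to the nearest whole number: n = 694

694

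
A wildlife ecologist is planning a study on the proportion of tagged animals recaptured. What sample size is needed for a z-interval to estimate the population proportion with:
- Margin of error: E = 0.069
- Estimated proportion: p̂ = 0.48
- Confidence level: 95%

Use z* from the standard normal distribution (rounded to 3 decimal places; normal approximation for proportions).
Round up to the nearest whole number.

Using z* for proportion z-interval (normal approximation).

For 95% confidence, z* = 1.96 (from standard normal table)

Sample size formula for proportion z-interval: n = z*²p̂(1-p̂)/E²

n = 1.96² × 0.48 × 0.52 / 0.069²
  = 3.8416 × 0.2496 / 0.004761
  = 201.3996

Round up to the nearest whole number: n = 202

202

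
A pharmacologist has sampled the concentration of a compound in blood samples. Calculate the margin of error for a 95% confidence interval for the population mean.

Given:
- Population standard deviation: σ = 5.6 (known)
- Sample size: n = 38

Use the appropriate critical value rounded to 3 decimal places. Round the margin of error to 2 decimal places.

The population standard deviation σ is known, so use the z-interval margin of error formula.

For 95% confidence, z* = 1.96 (from standard normal table)

Margin of error formula for z-interval: E = z* × σ/√n

E = 1.96 × 5.6/√38
  = 1.96 × 0.908440
  = 1.7805

Rounded to 2 decimal places:

1.78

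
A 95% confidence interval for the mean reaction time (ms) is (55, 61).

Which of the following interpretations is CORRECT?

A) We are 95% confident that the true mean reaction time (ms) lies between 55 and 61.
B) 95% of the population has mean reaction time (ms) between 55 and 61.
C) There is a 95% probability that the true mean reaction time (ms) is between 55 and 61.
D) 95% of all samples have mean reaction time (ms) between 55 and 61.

A confidence interval represents our confidence in the procedure, not a probability statement about the parameter.

Key concept: If we repeated this sampling process many times and computed a 95% CI each time, about 95% of those intervals would contain the true population parameter.

For this specific interval (55, 61):
- Midpoint (point estimate): 58
- Margin of error: 3

The correct interpretation is the one stating confidence that the true parameter lies in the interval — option A.

A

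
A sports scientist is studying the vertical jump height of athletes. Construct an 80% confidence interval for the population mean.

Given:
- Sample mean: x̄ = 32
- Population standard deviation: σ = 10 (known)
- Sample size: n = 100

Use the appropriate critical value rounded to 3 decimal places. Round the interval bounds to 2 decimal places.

The population standard deviation σ is known, so use a z-interval (standard normal critical value).

For 80% confidence, z* = 1.282 (from standard normal table)

Standard error: SE = σ/√n = 10/√100 = 1.000000

Margin of error: E = z* × SE = 1.282 × 1.000000 = 1.2820

Z-interval: x̄ ± E = 32 ± 1.2820 = (30.7180, 33.2820)

Rounded to 2 decimal places:

(30.72, 33.28)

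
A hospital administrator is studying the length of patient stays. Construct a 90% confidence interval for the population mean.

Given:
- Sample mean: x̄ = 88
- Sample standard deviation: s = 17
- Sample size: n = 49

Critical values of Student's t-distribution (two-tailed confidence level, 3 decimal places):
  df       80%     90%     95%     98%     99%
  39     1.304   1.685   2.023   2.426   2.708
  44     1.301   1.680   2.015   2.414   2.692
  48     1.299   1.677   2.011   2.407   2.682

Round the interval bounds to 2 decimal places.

The population standard deviation σ is unknown (only the sample standard deviation s is given), so use a t-interval with df = n - 1 = 49 - 1 = 48.

For 90% confidence with df = 48, t* = 1.677 (from t-table)

Standard error: SE = s/√n = 17/√49 = 2.428571

Margin of error: E = t* × SE = 1.677 × 2.428571 = 4.0727

T-interval: x̄ ± E = 88 ± 4.0727 = (83.9273, 92.0727)

Rounded to 2 decimal places:

(83.93, 92.07)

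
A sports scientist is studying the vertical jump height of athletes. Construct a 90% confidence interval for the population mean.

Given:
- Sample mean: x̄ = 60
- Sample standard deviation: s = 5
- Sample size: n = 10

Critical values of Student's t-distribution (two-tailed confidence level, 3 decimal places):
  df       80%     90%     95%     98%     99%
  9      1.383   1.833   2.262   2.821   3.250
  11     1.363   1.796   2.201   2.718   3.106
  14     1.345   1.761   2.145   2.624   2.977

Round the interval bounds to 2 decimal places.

The population standard deviation σ is unknown (only the sample standard deviation s is given), so use a t-interval with df = n - 1 = 10 - 1 = 9.

For 90% confidence with df = 9, t* = 1.833 (from t-table)

Standard error: SE = s/√n = 5/√10 = 1.581139

Margin of error: E = t* × SE = 1.833 × 1.581139 = 2.8982

T-interval: x̄ ± E = 60 ± 2.8982 = (57.1018, 62.8982)

Rounded to 2 decimal places:

(57.10, 62.90)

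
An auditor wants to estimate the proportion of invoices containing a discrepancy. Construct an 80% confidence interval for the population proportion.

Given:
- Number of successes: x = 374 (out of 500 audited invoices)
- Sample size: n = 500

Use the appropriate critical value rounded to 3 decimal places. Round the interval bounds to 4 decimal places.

Sample proportion: p̂ = 374/500 = 0.748000

Check conditions for normal approximation:
  np̂ = 374 ≥ 10 ✓
  n(1-p̂) = 126 ≥ 10 ✓

The sample is large enough, so use a z-interval (normal approximation) for the proportion.

For 80% confidence, z* = 1.282 (from standard normal table)

Standard error: SE = √(p̂(1-p̂)/n) = √(0.748000×0.252000/500) = 0.01941628

Margin of error: E = z* × SE = 1.282 × 0.01941628 = 0.024892

Z-interval: p̂ ± E = 0.748000 ± 0.024892 = (0.723108, 0.772892)

Rounded to 4 decimal places:

(0.7231, 0.7729)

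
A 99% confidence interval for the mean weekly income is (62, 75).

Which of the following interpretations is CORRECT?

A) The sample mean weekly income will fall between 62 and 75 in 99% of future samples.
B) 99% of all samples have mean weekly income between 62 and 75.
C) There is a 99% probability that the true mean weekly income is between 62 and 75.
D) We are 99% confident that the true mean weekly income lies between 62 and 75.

A confidence interval represents our confidence in the procedure, not a probability statement about the parameter.

Key concept: If we repeated this sampling process many times and computed a 99% CI each time, about 99% of those intervals would contain the true population parameter.

For this specific interval (62, 75):
- Midpoint (point estimate): 68.5
- Margin of error: 6.5

The correct interpretation is the one stating confidence that the true parameter lies in the interval — option D.

D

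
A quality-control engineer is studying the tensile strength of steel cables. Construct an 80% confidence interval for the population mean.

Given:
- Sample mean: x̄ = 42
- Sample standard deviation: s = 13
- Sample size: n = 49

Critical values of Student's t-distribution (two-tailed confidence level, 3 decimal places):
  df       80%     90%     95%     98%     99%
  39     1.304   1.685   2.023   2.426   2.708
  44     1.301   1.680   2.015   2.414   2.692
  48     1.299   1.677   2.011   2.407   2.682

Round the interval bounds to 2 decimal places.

The population standard deviation σ is unknown (only the sample standard deviation s is given), so use a t-interval with df = n - 1 = 49 - 1 = 48.

For 80% confidence with df = 48, t* = 1.299 (from t-table)

Standard error: SE = s/√n = 13/√49 = 1.857143

Margin of error: E = t* × SE = 1.299 × 1.857143 = 2.4124

T-interval: x̄ ± E = 42 ± 2.4124 = (39.5876, 44.4124)

Rounded to 2 decimal places:

(39.59, 44.41)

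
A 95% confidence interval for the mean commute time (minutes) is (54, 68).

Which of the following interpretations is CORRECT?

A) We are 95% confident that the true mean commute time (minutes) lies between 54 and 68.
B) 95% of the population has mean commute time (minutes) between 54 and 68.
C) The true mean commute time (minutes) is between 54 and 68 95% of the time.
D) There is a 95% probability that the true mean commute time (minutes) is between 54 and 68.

A confidence interval represents our confidence in the procedure, not a probability statement about the parameter.

Key concept: If we repeated this sampling process many times and computed a 95% CI each time, about 95% of those intervals would contain the true population parameter.

For this specific interval (54, 68):
- Midpoint (point estimate): 61
- Margin of error: 7

The correct interpretation is the one stating confidence that the true parameter lies in the interval — option A.

A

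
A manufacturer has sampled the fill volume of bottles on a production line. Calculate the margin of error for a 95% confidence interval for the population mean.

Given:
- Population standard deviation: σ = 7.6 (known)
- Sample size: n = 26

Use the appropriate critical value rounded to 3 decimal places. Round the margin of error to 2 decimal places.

The population standard deviation σ is known, so use the z-interval margin of error formula.

For 95% confidence, z* = 1.96 (from standard normal table)

Margin of error formula for z-interval: E = z* × σ/√n

E = 1.96 × 7.6/√26
  = 1.96 × 1.490483
  = 2.9213

Rounded to 2 decimal places:

2.92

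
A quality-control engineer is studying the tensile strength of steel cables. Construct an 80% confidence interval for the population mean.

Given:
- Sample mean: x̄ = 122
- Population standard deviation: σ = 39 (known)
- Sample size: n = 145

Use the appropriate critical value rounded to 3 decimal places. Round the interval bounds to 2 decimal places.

The population standard deviation σ is known, so use a z-interval (standard normal critical value).

For 80% confidence, z* = 1.282 (from standard normal table)

Standard error: SE = σ/√n = 39/√145 = 3.238774

Margin of error: E = z* × SE = 1.282 × 3.238774 = 4.1521

Z-interval: x̄ ± E = 122 ± 4.1521 = (117.8479, 126.1521)

Rounded to 2 decimal places:

(117.85, 126.15)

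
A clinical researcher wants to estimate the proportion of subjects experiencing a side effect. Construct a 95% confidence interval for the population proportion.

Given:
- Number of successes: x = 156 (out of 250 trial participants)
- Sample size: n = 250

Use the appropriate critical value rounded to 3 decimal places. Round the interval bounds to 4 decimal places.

Sample proportion: p̂ = 156/250 = 0.624000

Check conditions for normal approximation:
  np̂ = 156 ≥ 10 ✓
  n(1-p̂) = 94 ≥ 10 ✓

The sample is large enough, so use a z-interval (normal approximation) for the proportion.

For 95% confidence, z* = 1.96 (from standard normal table)

Standard error: SE = √(p̂(1-p̂)/n) = √(0.624000×0.376000/250) = 0.03063488

Margin of error: E = z* × SE = 1.96 × 0.03063488 = 0.060044

Z-interval: p̂ ± E = 0.624000 ± 0.060044 = (0.563956, 0.684044)

Rounded to 4 decimal places:

(0.5640, 0.6840)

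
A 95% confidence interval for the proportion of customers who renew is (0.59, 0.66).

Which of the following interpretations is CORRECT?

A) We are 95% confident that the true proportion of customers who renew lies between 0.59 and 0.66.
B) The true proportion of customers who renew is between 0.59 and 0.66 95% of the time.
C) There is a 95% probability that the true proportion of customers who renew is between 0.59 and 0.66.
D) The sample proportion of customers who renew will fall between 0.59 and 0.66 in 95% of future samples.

A confidence interval represents our confidence in the procedure, not a probability statement about the parameter.

Key concept: If we repeated this sampling process many times and computed a 95% CI each time, about 95% of those intervals would contain the true population parameter.

For this specific interval (0.59, 0.66):
- Midpoint (point estimate): 0.625
- Margin of error: 0.035

The correct interpretation is the one stating confidence that the true parameter lies in the interval — option A.

A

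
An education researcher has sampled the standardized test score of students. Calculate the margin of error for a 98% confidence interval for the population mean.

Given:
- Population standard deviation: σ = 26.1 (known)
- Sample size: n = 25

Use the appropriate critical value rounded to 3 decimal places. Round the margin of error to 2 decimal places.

The population standard deviation σ is known, so use the z-interval margin of error formula.

For 98% confidence, z* = 2.326 (from standard normal table)

Margin of error formula for z-interval: E = z* × σ/√n

E = 2.326 × 26.1/√25
  = 2.326 × 5.220000
  = 12.1417

Rounded to 2 decimal places:

12.14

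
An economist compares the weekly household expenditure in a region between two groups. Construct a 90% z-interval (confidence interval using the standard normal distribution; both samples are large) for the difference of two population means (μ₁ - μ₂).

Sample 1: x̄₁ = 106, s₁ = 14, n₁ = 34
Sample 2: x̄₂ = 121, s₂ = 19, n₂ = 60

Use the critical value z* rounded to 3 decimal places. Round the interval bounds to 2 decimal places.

Both samples are large (n₁ = 34 ≥ 30, n₂ = 60 ≥ 30), so a z-interval for the difference of means applies.

Point estimate: x̄₁ - x̄₂ = 106 - 121 = -15

Standard error: SE = √(s₁²/n₁ + s₂²/n₂)
= √(14²/34 + 19²/60)
= √(5.764706 + 6.016667)
= 3.432400

For 90% confidence, z* = 1.645 (from standard normal table)
Margin of error: E = z* × SE = 1.645 × 3.432400 = 5.6463

Z-interval: (x̄₁ - x̄₂) ± E = -15 ± 5.6463 = (-20.6463, -9.3537)

Rounded to 2 decimal places:

(-20.65, -9.35)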